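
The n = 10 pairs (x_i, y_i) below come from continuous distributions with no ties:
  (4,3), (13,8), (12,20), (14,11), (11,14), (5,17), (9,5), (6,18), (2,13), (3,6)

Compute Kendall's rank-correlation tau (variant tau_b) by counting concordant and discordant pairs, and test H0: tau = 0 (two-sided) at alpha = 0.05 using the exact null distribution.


Step 1: Enumerate the 45 unordered pairs (i,j) with i<j and classify each by sign(x_j-x_i) * sign(y_j-y_i).
  (1,2):dx=+9,dy=+5->C; (1,3):dx=+8,dy=+17->C; (1,4):dx=+10,dy=+8->C; (1,5):dx=+7,dy=+11->C
  (1,6):dx=+1,dy=+14->C; (1,7):dx=+5,dy=+2->C; (1,8):dx=+2,dy=+15->C; (1,9):dx=-2,dy=+10->D
  (1,10):dx=-1,dy=+3->D; (2,3):dx=-1,dy=+12->D; (2,4):dx=+1,dy=+3->C; (2,5):dx=-2,dy=+6->D
  (2,6):dx=-8,dy=+9->D; (2,7):dx=-4,dy=-3->C; (2,8):dx=-7,dy=+10->D; (2,9):dx=-11,dy=+5->D
  (2,10):dx=-10,dy=-2->C; (3,4):dx=+2,dy=-9->D; (3,5):dx=-1,dy=-6->C; (3,6):dx=-7,dy=-3->C
  (3,7):dx=-3,dy=-15->C; (3,8):dx=-6,dy=-2->C; (3,9):dx=-10,dy=-7->C; (3,10):dx=-9,dy=-14->C
  (4,5):dx=-3,dy=+3->D; (4,6):dx=-9,dy=+6->D; (4,7):dx=-5,dy=-6->C; (4,8):dx=-8,dy=+7->D
  (4,9):dx=-12,dy=+2->D; (4,10):dx=-11,dy=-5->C; (5,6):dx=-6,dy=+3->D; (5,7):dx=-2,dy=-9->C
  (5,8):dx=-5,dy=+4->D; (5,9):dx=-9,dy=-1->C; (5,10):dx=-8,dy=-8->C; (6,7):dx=+4,dy=-12->D
  (6,8):dx=+1,dy=+1->C; (6,9):dx=-3,dy=-4->C; (6,10):dx=-2,dy=-11->C; (7,8):dx=-3,dy=+13->D
  (7,9):dx=-7,dy=+8->D; (7,10):dx=-6,dy=+1->D; (8,9):dx=-4,dy=-5->C; (8,10):dx=-3,dy=-12->C
  (9,10):dx=+1,dy=-7->D
Step 2: C = 26, D = 19, total pairs = 45.
Step 3: tau = (C - D)/(n(n-1)/2) = (26 - 19)/45 = 0.155556.
Step 4: Exact two-sided p-value (enumerate n! = 3628800 permutations of y under H0): p = 0.600654.
Step 5: alpha = 0.05. fail to reject H0.

tau_b = 0.1556 (C=26, D=19), p = 0.600654, fail to reject H0.


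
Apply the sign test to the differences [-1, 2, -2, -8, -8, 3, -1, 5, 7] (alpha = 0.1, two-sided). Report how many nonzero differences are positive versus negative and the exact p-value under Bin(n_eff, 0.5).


Step 1: Discard zero differences. Original n = 9; n_eff = number of nonzero differences = 9.
Nonzero differences (with sign): -1, +2, -2, -8, -8, +3, -1, +5, +7
Step 2: Count signs: positive = 4, negative = 5.
Step 3: Under H0: P(positive) = 0.5, so the number of positives S ~ Bin(9, 0.5).
Step 4: Two-sided exact p-value = sum of Bin(9,0.5) probabilities at or below the observed probability = 1.000000.
Step 5: alpha = 0.1. fail to reject H0.

n_eff = 9, pos = 4, neg = 5, p = 1.000000, fail to reject H0.


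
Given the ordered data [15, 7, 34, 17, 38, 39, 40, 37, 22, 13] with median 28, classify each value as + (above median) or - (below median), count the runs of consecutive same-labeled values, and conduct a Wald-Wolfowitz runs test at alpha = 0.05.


Step 1: Compute median = 28; label A = above, B = below.
Labels in order: BBABAAAABB  (n_A = 5, n_B = 5)
Step 2: Count runs R = 5.
Step 3: Under H0 (random ordering), E[R] = 2*n_A*n_B/(n_A+n_B) + 1 = 2*5*5/10 + 1 = 6.0000.
        Var[R] = 2*n_A*n_B*(2*n_A*n_B - n_A - n_B) / ((n_A+n_B)^2 * (n_A+n_B-1)) = 2000/900 = 2.2222.
        SD[R] = 1.4907.
Step 4: Continuity-corrected z = (R + 0.5 - E[R]) / SD[R] = (5 + 0.5 - 6.0000) / 1.4907 = -0.3354.
Step 5: Two-sided p-value via normal approximation = 2*(1 - Phi(|z|)) = 0.737316.
Step 6: alpha = 0.05. fail to reject H0.

R = 5, z = -0.3354, p = 0.737316, fail to reject H0.


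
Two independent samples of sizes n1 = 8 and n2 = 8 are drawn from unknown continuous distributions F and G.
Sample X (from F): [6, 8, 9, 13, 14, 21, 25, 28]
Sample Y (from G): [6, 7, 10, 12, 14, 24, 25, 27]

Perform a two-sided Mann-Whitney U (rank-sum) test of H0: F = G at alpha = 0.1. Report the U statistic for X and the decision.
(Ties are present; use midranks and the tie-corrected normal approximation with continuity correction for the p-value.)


Step 1: Combine and sort all 16 observations; assign midranks.
sorted (value, group): (6,X), (6,Y), (7,Y), (8,X), (9,X), (10,Y), (12,Y), (13,X), (14,X), (14,Y), (21,X), (24,Y), (25,X), (25,Y), (27,Y), (28,X)
ranks: 6->1.5, 6->1.5, 7->3, 8->4, 9->5, 10->6, 12->7, 13->8, 14->9.5, 14->9.5, 21->11, 24->12, 25->13.5, 25->13.5, 27->15, 28->16
Step 2: Rank sum for X: R1 = 1.5 + 4 + 5 + 8 + 9.5 + 11 + 13.5 + 16 = 68.5.
Step 3: U_X = R1 - n1(n1+1)/2 = 68.5 - 8*9/2 = 68.5 - 36 = 32.5.
       U_Y = n1*n2 - U_X = 64 - 32.5 = 31.5.
Step 4: Ties are present, so use the tie-corrected normal approximation (with continuity correction) for the p-value.
Step 5: p-value = 1.000000; compare to alpha = 0.1. fail to reject H0.

U_X = 32.5, p = 1.000000, fail to reject H0 at alpha = 0.1.


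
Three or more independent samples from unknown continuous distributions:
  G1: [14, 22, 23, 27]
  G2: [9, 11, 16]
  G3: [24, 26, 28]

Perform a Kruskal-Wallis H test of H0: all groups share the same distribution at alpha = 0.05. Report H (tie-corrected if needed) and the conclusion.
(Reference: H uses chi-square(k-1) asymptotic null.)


Step 1: Combine all N = 10 observations and assign midranks.
sorted (value, group, rank): (9,G2,1), (11,G2,2), (14,G1,3), (16,G2,4), (22,G1,5), (23,G1,6), (24,G3,7), (26,G3,8), (27,G1,9), (28,G3,10)
Step 2: Sum ranks within each group.
R_1 = 23 (n_1 = 4)
R_2 = 7 (n_2 = 3)
R_3 = 25 (n_3 = 3)
Step 3: H = 12/(N(N+1)) * sum(R_i^2/n_i) - 3(N+1)
     = 12/(10*11) * (23^2/4 + 7^2/3 + 25^2/3) - 3*11
     = 0.109091 * 356.917 - 33
     = 5.936364.
Step 4: No ties, so H is used without correction.
Step 5: Under H0, H ~ chi^2(2); p-value = 0.051397.
Step 6: alpha = 0.05. fail to reject H0.

H = 5.9364, df = 2, p = 0.051397, fail to reject H0.


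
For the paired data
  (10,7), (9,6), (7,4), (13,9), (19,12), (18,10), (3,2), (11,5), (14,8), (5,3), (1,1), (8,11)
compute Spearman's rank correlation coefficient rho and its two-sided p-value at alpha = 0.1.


Step 1: Rank x and y separately (midranks; no ties here).
rank(x): 10->7, 9->6, 7->4, 13->9, 19->12, 18->11, 3->2, 11->8, 14->10, 5->3, 1->1, 8->5
rank(y): 7->7, 6->6, 4->4, 9->9, 12->12, 10->10, 2->2, 5->5, 8->8, 3->3, 1->1, 11->11
Step 2: d_i = R_x(i) - R_y(i); compute d_i^2.
  (7-7)^2=0, (6-6)^2=0, (4-4)^2=0, (9-9)^2=0, (12-12)^2=0, (11-10)^2=1, (2-2)^2=0, (8-5)^2=9, (10-8)^2=4, (3-3)^2=0, (1-1)^2=0, (5-11)^2=36
sum(d^2) = 50.
Step 3: rho = 1 - 6*50 / (12*(12^2 - 1)) = 1 - 300/1716 = 0.825175.
Step 4: Under H0, t = rho * sqrt((n-2)/(1-rho^2)) = 4.6195 ~ t(10).
Step 5: Two-sided p-value from the t-distribution with 10 df = 0.000951.
Step 6: alpha = 0.1. reject H0.

rho = 0.8252, p = 0.000951, reject H0 at alpha = 0.1.


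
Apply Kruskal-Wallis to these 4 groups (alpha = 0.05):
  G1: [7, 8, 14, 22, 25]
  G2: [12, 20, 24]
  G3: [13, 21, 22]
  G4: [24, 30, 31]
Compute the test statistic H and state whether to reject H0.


Step 1: Combine all N = 14 observations and assign midranks.
sorted (value, group, rank): (7,G1,1), (8,G1,2), (12,G2,3), (13,G3,4), (14,G1,5), (20,G2,6), (21,G3,7), (22,G1,8.5), (22,G3,8.5), (24,G2,10.5), (24,G4,10.5), (25,G1,12), (30,G4,13), (31,G4,14)
Step 2: Sum ranks within each group.
R_1 = 28.5 (n_1 = 5)
R_2 = 19.5 (n_2 = 3)
R_3 = 19.5 (n_3 = 3)
R_4 = 37.5 (n_4 = 3)
Step 3: H = 12/(N(N+1)) * sum(R_i^2/n_i) - 3(N+1)
     = 12/(14*15) * (28.5^2/5 + 19.5^2/3 + 19.5^2/3 + 37.5^2/3) - 3*15
     = 0.057143 * 884.7 - 45
     = 5.554286.
Step 4: Ties present; correction factor C = 1 - 12/(14^3 - 14) = 0.995604. Corrected H = 5.554286 / 0.995604 = 5.578808.
Step 5: Under H0, H ~ chi^2(3); p-value = 0.134000.
Step 6: alpha = 0.05. fail to reject H0.

H = 5.5788, df = 3, p = 0.134000, fail to reject H0.


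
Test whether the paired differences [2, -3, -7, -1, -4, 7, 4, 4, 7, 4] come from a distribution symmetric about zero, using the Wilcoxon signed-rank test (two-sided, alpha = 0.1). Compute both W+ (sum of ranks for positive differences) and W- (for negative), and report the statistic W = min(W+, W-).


Step 1: Drop any zero differences (none here) and take |d_i|.
|d| = [2, 3, 7, 1, 4, 7, 4, 4, 7, 4]
Step 2: Midrank |d_i| (ties get averaged ranks).
ranks: |2|->2, |3|->3, |7|->9, |1|->1, |4|->5.5, |7|->9, |4|->5.5, |4|->5.5, |7|->9, |4|->5.5
Step 3: Attach original signs; sum ranks with positive sign and with negative sign.
W+ = 2 + 9 + 5.5 + 5.5 + 9 + 5.5 = 36.5
W- = 3 + 9 + 1 + 5.5 = 18.5
(Check: W+ + W- = 55 should equal n(n+1)/2 = 55.)
Step 4: Test statistic W = min(W+, W-) = 18.5.
Step 5: Ties in |d|, so use the tie-corrected normal approximation.
        E[W] = n(n+1)/4 = 10*11/4 = 27.5.
        Tie groups: |d|=4 (t=4), |d|=7 (t=3); sum(t^3 - t) = 84.
        Var[W] = n(n+1)(2n+1)/24 - sum(t^3-t)/48 = 2310/24 - 84/48 = 94.5.
        z = (W - E[W]) / sqrt(Var[W]) = (18.5 - 27.5) / 9.7211 = -0.9258.
        Two-sided p = 2*Phi(z) = 0.354539.
Step 6: alpha = 0.1. fail to reject H0.

W+ = 36.5, W- = 18.5, W = min = 18.5, p = 0.354539, fail to reject H0.


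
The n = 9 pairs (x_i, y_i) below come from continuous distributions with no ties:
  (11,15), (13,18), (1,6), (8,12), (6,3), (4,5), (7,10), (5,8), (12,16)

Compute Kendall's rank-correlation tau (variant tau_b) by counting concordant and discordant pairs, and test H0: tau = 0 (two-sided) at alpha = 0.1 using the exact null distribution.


Step 1: Enumerate the 36 unordered pairs (i,j) with i<j and classify each by sign(x_j-x_i) * sign(y_j-y_i).
  (1,2):dx=+2,dy=+3->C; (1,3):dx=-10,dy=-9->C; (1,4):dx=-3,dy=-3->C; (1,5):dx=-5,dy=-12->C
  (1,6):dx=-7,dy=-10->C; (1,7):dx=-4,dy=-5->C; (1,8):dx=-6,dy=-7->C; (1,9):dx=+1,dy=+1->C
  (2,3):dx=-12,dy=-12->C; (2,4):dx=-5,dy=-6->C; (2,5):dx=-7,dy=-15->C; (2,6):dx=-9,dy=-13->C
  (2,7):dx=-6,dy=-8->C; (2,8):dx=-8,dy=-10->C; (2,9):dx=-1,dy=-2->C; (3,4):dx=+7,dy=+6->C
  (3,5):dx=+5,dy=-3->D; (3,6):dx=+3,dy=-1->D; (3,7):dx=+6,dy=+4->C; (3,8):dx=+4,dy=+2->C
  (3,9):dx=+11,dy=+10->C; (4,5):dx=-2,dy=-9->C; (4,6):dx=-4,dy=-7->C; (4,7):dx=-1,dy=-2->C
  (4,8):dx=-3,dy=-4->C; (4,9):dx=+4,dy=+4->C; (5,6):dx=-2,dy=+2->D; (5,7):dx=+1,dy=+7->C
  (5,8):dx=-1,dy=+5->D; (5,9):dx=+6,dy=+13->C; (6,7):dx=+3,dy=+5->C; (6,8):dx=+1,dy=+3->C
  (6,9):dx=+8,dy=+11->C; (7,8):dx=-2,dy=-2->C; (7,9):dx=+5,dy=+6->C; (8,9):dx=+7,dy=+8->C
Step 2: C = 32, D = 4, total pairs = 36.
Step 3: tau = (C - D)/(n(n-1)/2) = (32 - 4)/36 = 0.777778.
Step 4: Exact two-sided p-value (enumerate n! = 362880 permutations of y under H0): p = 0.002425.
Step 5: alpha = 0.1. reject H0.

tau_b = 0.7778 (C=32, D=4), p = 0.002425, reject H0.


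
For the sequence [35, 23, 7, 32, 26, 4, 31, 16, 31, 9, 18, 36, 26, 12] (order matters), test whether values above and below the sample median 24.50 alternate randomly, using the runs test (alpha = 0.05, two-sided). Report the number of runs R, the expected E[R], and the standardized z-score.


Step 1: Compute median = 24.50; label A = above, B = below.
Labels in order: ABBAABABABBAAB  (n_A = 7, n_B = 7)
Step 2: Count runs R = 10.
Step 3: Under H0 (random ordering), E[R] = 2*n_A*n_B/(n_A+n_B) + 1 = 2*7*7/14 + 1 = 8.0000.
        Var[R] = 2*n_A*n_B*(2*n_A*n_B - n_A - n_B) / ((n_A+n_B)^2 * (n_A+n_B-1)) = 8232/2548 = 3.2308.
        SD[R] = 1.7974.
Step 4: Continuity-corrected z = (R - 0.5 - E[R]) / SD[R] = (10 - 0.5 - 8.0000) / 1.7974 = 0.8345.
Step 5: Two-sided p-value via normal approximation = 2*(1 - Phi(|z|)) = 0.403986.
Step 6: alpha = 0.05. fail to reject H0.

R = 10, z = 0.8345, p = 0.403986, fail to reject H0.


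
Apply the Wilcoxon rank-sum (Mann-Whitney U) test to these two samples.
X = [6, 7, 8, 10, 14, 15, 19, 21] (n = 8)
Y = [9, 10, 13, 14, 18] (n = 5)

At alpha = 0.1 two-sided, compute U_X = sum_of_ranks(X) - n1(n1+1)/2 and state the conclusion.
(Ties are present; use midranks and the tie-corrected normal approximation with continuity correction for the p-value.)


Step 1: Combine and sort all 13 observations; assign midranks.
sorted (value, group): (6,X), (7,X), (8,X), (9,Y), (10,X), (10,Y), (13,Y), (14,X), (14,Y), (15,X), (18,Y), (19,X), (21,X)
ranks: 6->1, 7->2, 8->3, 9->4, 10->5.5, 10->5.5, 13->7, 14->8.5, 14->8.5, 15->10, 18->11, 19->12, 21->13
Step 2: Rank sum for X: R1 = 1 + 2 + 3 + 5.5 + 8.5 + 10 + 12 + 13 = 55.
Step 3: U_X = R1 - n1(n1+1)/2 = 55 - 8*9/2 = 55 - 36 = 19.
       U_Y = n1*n2 - U_X = 40 - 19 = 21.
Step 4: Ties are present, so use the tie-corrected normal approximation (with continuity correction) for the p-value.
Step 5: p-value = 0.941492; compare to alpha = 0.1. fail to reject H0.

U_X = 19, p = 0.941492, fail to reject H0 at alpha = 0.1.


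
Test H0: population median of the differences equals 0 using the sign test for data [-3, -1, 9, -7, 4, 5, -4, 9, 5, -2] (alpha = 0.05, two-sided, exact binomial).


Step 1: Discard zero differences. Original n = 10; n_eff = number of nonzero differences = 10.
Nonzero differences (with sign): -3, -1, +9, -7, +4, +5, -4, +9, +5, -2
Step 2: Count signs: positive = 5, negative = 5.
Step 3: Under H0: P(positive) = 0.5, so the number of positives S ~ Bin(10, 0.5).
Step 4: Two-sided exact p-value = sum of Bin(10,0.5) probabilities at or below the observed probability = 1.000000.
Step 5: alpha = 0.05. fail to reject H0.

n_eff = 10, pos = 5, neg = 5, p = 1.000000, fail to reject H0.


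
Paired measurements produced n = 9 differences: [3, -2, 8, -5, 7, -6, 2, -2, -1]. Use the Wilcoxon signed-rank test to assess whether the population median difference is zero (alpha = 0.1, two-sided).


Step 1: Drop any zero differences (none here) and take |d_i|.
|d| = [3, 2, 8, 5, 7, 6, 2, 2, 1]
Step 2: Midrank |d_i| (ties get averaged ranks).
ranks: |3|->5, |2|->3, |8|->9, |5|->6, |7|->8, |6|->7, |2|->3, |2|->3, |1|->1
Step 3: Attach original signs; sum ranks with positive sign and with negative sign.
W+ = 5 + 9 + 8 + 3 = 25
W- = 3 + 6 + 7 + 3 + 1 = 20
(Check: W+ + W- = 45 should equal n(n+1)/2 = 45.)
Step 4: Test statistic W = min(W+, W-) = 20.
Step 5: Ties in |d|, so use the tie-corrected normal approximation.
        E[W] = n(n+1)/4 = 9*10/4 = 22.5.
        Tie groups: |d|=2 (t=3); sum(t^3 - t) = 24.
        Var[W] = n(n+1)(2n+1)/24 - sum(t^3-t)/48 = 1710/24 - 24/48 = 70.75.
        z = (W - E[W]) / sqrt(Var[W]) = (20 - 22.5) / 8.4113 = -0.2972.
        Two-sided p = 2*Phi(z) = 0.766299.
Step 6: alpha = 0.1. fail to reject H0.

W+ = 25, W- = 20, W = min = 20, p = 0.766299, fail to reject H0.


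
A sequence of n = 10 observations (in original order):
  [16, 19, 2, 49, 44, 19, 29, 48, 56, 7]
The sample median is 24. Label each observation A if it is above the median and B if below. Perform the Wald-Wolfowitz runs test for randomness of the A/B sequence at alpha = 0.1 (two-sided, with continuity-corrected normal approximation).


Step 1: Compute median = 24; label A = above, B = below.
Labels in order: BBBAABAAAB  (n_A = 5, n_B = 5)
Step 2: Count runs R = 5.
Step 3: Under H0 (random ordering), E[R] = 2*n_A*n_B/(n_A+n_B) + 1 = 2*5*5/10 + 1 = 6.0000.
        Var[R] = 2*n_A*n_B*(2*n_A*n_B - n_A - n_B) / ((n_A+n_B)^2 * (n_A+n_B-1)) = 2000/900 = 2.2222.
        SD[R] = 1.4907.
Step 4: Continuity-corrected z = (R + 0.5 - E[R]) / SD[R] = (5 + 0.5 - 6.0000) / 1.4907 = -0.3354.
Step 5: Two-sided p-value via normal approximation = 2*(1 - Phi(|z|)) = 0.737316.
Step 6: alpha = 0.1. fail to reject H0.

R = 5, z = -0.3354, p = 0.737316, fail to reject H0.


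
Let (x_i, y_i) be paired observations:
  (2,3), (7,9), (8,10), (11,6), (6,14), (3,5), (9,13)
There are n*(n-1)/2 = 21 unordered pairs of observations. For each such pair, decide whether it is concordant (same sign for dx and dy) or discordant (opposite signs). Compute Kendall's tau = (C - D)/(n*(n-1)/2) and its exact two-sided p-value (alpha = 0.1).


Step 1: Enumerate the 21 unordered pairs (i,j) with i<j and classify each by sign(x_j-x_i) * sign(y_j-y_i).
  (1,2):dx=+5,dy=+6->C; (1,3):dx=+6,dy=+7->C; (1,4):dx=+9,dy=+3->C; (1,5):dx=+4,dy=+11->C
  (1,6):dx=+1,dy=+2->C; (1,7):dx=+7,dy=+10->C; (2,3):dx=+1,dy=+1->C; (2,4):dx=+4,dy=-3->D
  (2,5):dx=-1,dy=+5->D; (2,6):dx=-4,dy=-4->C; (2,7):dx=+2,dy=+4->C; (3,4):dx=+3,dy=-4->D
  (3,5):dx=-2,dy=+4->D; (3,6):dx=-5,dy=-5->C; (3,7):dx=+1,dy=+3->C; (4,5):dx=-5,dy=+8->D
  (4,6):dx=-8,dy=-1->C; (4,7):dx=-2,dy=+7->D; (5,6):dx=-3,dy=-9->C; (5,7):dx=+3,dy=-1->D
  (6,7):dx=+6,dy=+8->C
Step 2: C = 14, D = 7, total pairs = 21.
Step 3: tau = (C - D)/(n(n-1)/2) = (14 - 7)/21 = 0.333333.
Step 4: Exact two-sided p-value (enumerate n! = 5040 permutations of y under H0): p = 0.381349.
Step 5: alpha = 0.1. fail to reject H0.

tau_b = 0.3333 (C=14, D=7), p = 0.381349, fail to reject H0.


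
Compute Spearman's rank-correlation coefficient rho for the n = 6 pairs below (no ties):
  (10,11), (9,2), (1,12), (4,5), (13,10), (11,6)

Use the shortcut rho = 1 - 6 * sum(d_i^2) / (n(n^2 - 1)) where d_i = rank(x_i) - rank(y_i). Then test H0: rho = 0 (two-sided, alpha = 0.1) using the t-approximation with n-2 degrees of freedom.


Step 1: Rank x and y separately (midranks; no ties here).
rank(x): 10->4, 9->3, 1->1, 4->2, 13->6, 11->5
rank(y): 11->5, 2->1, 12->6, 5->2, 10->4, 6->3
Step 2: d_i = R_x(i) - R_y(i); compute d_i^2.
  (4-5)^2=1, (3-1)^2=4, (1-6)^2=25, (2-2)^2=0, (6-4)^2=4, (5-3)^2=4
sum(d^2) = 38.
Step 3: rho = 1 - 6*38 / (6*(6^2 - 1)) = 1 - 228/210 = -0.085714.
Step 4: Under H0, t = rho * sqrt((n-2)/(1-rho^2)) = -0.1721 ~ t(4).
Step 5: Two-sided p-value from the t-distribution with 4 df = 0.871743.
Step 6: alpha = 0.1. fail to reject H0.

rho = -0.0857, p = 0.871743, fail to reject H0 at alpha = 0.1.


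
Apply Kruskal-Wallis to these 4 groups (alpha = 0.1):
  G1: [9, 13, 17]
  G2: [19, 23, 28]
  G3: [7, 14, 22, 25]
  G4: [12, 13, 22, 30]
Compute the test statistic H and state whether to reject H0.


Step 1: Combine all N = 14 observations and assign midranks.
sorted (value, group, rank): (7,G3,1), (9,G1,2), (12,G4,3), (13,G1,4.5), (13,G4,4.5), (14,G3,6), (17,G1,7), (19,G2,8), (22,G3,9.5), (22,G4,9.5), (23,G2,11), (25,G3,12), (28,G2,13), (30,G4,14)
Step 2: Sum ranks within each group.
R_1 = 13.5 (n_1 = 3)
R_2 = 32 (n_2 = 3)
R_3 = 28.5 (n_3 = 4)
R_4 = 31 (n_4 = 4)
Step 3: H = 12/(N(N+1)) * sum(R_i^2/n_i) - 3(N+1)
     = 12/(14*15) * (13.5^2/3 + 32^2/3 + 28.5^2/4 + 31^2/4) - 3*15
     = 0.057143 * 845.396 - 45
     = 3.308333.
Step 4: Ties present; correction factor C = 1 - 12/(14^3 - 14) = 0.995604. Corrected H = 3.308333 / 0.995604 = 3.322940.
Step 5: Under H0, H ~ chi^2(3); p-value = 0.344463.
Step 6: alpha = 0.1. fail to reject H0.

H = 3.3229, df = 3, p = 0.344463, fail to reject H0.


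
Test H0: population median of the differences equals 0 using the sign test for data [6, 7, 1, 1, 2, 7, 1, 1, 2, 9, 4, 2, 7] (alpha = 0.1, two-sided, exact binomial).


Step 1: Discard zero differences. Original n = 13; n_eff = number of nonzero differences = 13.
Nonzero differences (with sign): +6, +7, +1, +1, +2, +7, +1, +1, +2, +9, +4, +2, +7
Step 2: Count signs: positive = 13, negative = 0.
Step 3: Under H0: P(positive) = 0.5, so the number of positives S ~ Bin(13, 0.5).
Step 4: Two-sided exact p-value = sum of Bin(13,0.5) probabilities at or below the observed probability = 0.000244.
Step 5: alpha = 0.1. reject H0.

n_eff = 13, pos = 13, neg = 0, p = 0.000244, reject H0.


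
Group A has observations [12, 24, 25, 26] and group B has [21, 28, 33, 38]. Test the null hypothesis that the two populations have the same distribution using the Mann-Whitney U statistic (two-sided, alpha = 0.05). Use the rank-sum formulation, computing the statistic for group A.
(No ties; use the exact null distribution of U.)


Step 1: Combine and sort all 8 observations; assign midranks.
sorted (value, group): (12,X), (21,Y), (24,X), (25,X), (26,X), (28,Y), (33,Y), (38,Y)
ranks: 12->1, 21->2, 24->3, 25->4, 26->5, 28->6, 33->7, 38->8
Step 2: Rank sum for X: R1 = 1 + 3 + 4 + 5 = 13.
Step 3: U_X = R1 - n1(n1+1)/2 = 13 - 4*5/2 = 13 - 10 = 3.
       U_Y = n1*n2 - U_X = 16 - 3 = 13.
Step 4: No ties, so the exact null distribution of U (based on enumerating the C(8,4) = 70 equally likely rank assignments) gives the two-sided p-value.
Step 5: p-value = 0.200000; compare to alpha = 0.05. fail to reject H0.

U_X = 3, p = 0.200000, fail to reject H0 at alpha = 0.05.


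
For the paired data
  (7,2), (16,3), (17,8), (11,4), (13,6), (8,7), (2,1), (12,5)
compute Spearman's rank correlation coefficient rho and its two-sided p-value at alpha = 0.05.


Step 1: Rank x and y separately (midranks; no ties here).
rank(x): 7->2, 16->7, 17->8, 11->4, 13->6, 8->3, 2->1, 12->5
rank(y): 2->2, 3->3, 8->8, 4->4, 6->6, 7->7, 1->1, 5->5
Step 2: d_i = R_x(i) - R_y(i); compute d_i^2.
  (2-2)^2=0, (7-3)^2=16, (8-8)^2=0, (4-4)^2=0, (6-6)^2=0, (3-7)^2=16, (1-1)^2=0, (5-5)^2=0
sum(d^2) = 32.
Step 3: rho = 1 - 6*32 / (8*(8^2 - 1)) = 1 - 192/504 = 0.619048.
Step 4: Under H0, t = rho * sqrt((n-2)/(1-rho^2)) = 1.9308 ~ t(6).
Step 5: Two-sided p-value from the t-distribution with 6 df = 0.101733.
Step 6: alpha = 0.05. fail to reject H0.

rho = 0.6190, p = 0.101733, fail to reject H0 at alpha = 0.05.


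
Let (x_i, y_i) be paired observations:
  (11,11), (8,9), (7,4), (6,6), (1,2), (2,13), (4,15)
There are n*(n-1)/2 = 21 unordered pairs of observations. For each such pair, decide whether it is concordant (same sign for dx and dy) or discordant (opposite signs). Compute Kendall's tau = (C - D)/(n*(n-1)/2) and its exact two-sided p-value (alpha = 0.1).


Step 1: Enumerate the 21 unordered pairs (i,j) with i<j and classify each by sign(x_j-x_i) * sign(y_j-y_i).
  (1,2):dx=-3,dy=-2->C; (1,3):dx=-4,dy=-7->C; (1,4):dx=-5,dy=-5->C; (1,5):dx=-10,dy=-9->C
  (1,6):dx=-9,dy=+2->D; (1,7):dx=-7,dy=+4->D; (2,3):dx=-1,dy=-5->C; (2,4):dx=-2,dy=-3->C
  (2,5):dx=-7,dy=-7->C; (2,6):dx=-6,dy=+4->D; (2,7):dx=-4,dy=+6->D; (3,4):dx=-1,dy=+2->D
  (3,5):dx=-6,dy=-2->C; (3,6):dx=-5,dy=+9->D; (3,7):dx=-3,dy=+11->D; (4,5):dx=-5,dy=-4->C
  (4,6):dx=-4,dy=+7->D; (4,7):dx=-2,dy=+9->D; (5,6):dx=+1,dy=+11->C; (5,7):dx=+3,dy=+13->C
  (6,7):dx=+2,dy=+2->C
Step 2: C = 12, D = 9, total pairs = 21.
Step 3: tau = (C - D)/(n(n-1)/2) = (12 - 9)/21 = 0.142857.
Step 4: Exact two-sided p-value (enumerate n! = 5040 permutations of y under H0): p = 0.772619.
Step 5: alpha = 0.1. fail to reject H0.

tau_b = 0.1429 (C=12, D=9), p = 0.772619, fail to reject H0.


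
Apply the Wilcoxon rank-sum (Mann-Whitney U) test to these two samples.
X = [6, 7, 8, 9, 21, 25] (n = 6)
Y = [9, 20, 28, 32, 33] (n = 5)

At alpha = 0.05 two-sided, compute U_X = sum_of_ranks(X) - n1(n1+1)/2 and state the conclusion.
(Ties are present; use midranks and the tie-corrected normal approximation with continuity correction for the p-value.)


Step 1: Combine and sort all 11 observations; assign midranks.
sorted (value, group): (6,X), (7,X), (8,X), (9,X), (9,Y), (20,Y), (21,X), (25,X), (28,Y), (32,Y), (33,Y)
ranks: 6->1, 7->2, 8->3, 9->4.5, 9->4.5, 20->6, 21->7, 25->8, 28->9, 32->10, 33->11
Step 2: Rank sum for X: R1 = 1 + 2 + 3 + 4.5 + 7 + 8 = 25.5.
Step 3: U_X = R1 - n1(n1+1)/2 = 25.5 - 6*7/2 = 25.5 - 21 = 4.5.
       U_Y = n1*n2 - U_X = 30 - 4.5 = 25.5.
Step 4: Ties are present, so use the tie-corrected normal approximation (with continuity correction) for the p-value.
Step 5: p-value = 0.067264; compare to alpha = 0.05. fail to reject H0.

U_X = 4.5, p = 0.067264, fail to reject H0 at alpha = 0.05.


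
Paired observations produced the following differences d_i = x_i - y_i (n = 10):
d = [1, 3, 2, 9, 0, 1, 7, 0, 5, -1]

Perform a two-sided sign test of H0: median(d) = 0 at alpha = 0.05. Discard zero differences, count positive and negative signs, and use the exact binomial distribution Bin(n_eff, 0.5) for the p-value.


Step 1: Discard zero differences. Original n = 10; n_eff = number of nonzero differences = 8.
Nonzero differences (with sign): +1, +3, +2, +9, +1, +7, +5, -1
Step 2: Count signs: positive = 7, negative = 1.
Step 3: Under H0: P(positive) = 0.5, so the number of positives S ~ Bin(8, 0.5).
Step 4: Two-sided exact p-value = sum of Bin(8,0.5) probabilities at or below the observed probability = 0.070312.
Step 5: alpha = 0.05. fail to reject H0.

n_eff = 8, pos = 7, neg = 1, p = 0.070312, fail to reject H0.


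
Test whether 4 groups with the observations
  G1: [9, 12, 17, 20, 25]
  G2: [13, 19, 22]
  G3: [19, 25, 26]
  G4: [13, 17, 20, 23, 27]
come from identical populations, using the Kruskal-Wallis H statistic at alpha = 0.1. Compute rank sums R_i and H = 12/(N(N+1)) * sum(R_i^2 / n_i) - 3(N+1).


Step 1: Combine all N = 16 observations and assign midranks.
sorted (value, group, rank): (9,G1,1), (12,G1,2), (13,G2,3.5), (13,G4,3.5), (17,G1,5.5), (17,G4,5.5), (19,G2,7.5), (19,G3,7.5), (20,G1,9.5), (20,G4,9.5), (22,G2,11), (23,G4,12), (25,G1,13.5), (25,G3,13.5), (26,G3,15), (27,G4,16)
Step 2: Sum ranks within each group.
R_1 = 31.5 (n_1 = 5)
R_2 = 22 (n_2 = 3)
R_3 = 36 (n_3 = 3)
R_4 = 46.5 (n_4 = 5)
Step 3: H = 12/(N(N+1)) * sum(R_i^2/n_i) - 3(N+1)
     = 12/(16*17) * (31.5^2/5 + 22^2/3 + 36^2/3 + 46.5^2/5) - 3*17
     = 0.044118 * 1224.23 - 51
     = 3.010294.
Step 4: Ties present; correction factor C = 1 - 30/(16^3 - 16) = 0.992647. Corrected H = 3.010294 / 0.992647 = 3.032593.
Step 5: Under H0, H ~ chi^2(3); p-value = 0.386627.
Step 6: alpha = 0.1. fail to reject H0.

H = 3.0326, df = 3, p = 0.386627, fail to reject H0.


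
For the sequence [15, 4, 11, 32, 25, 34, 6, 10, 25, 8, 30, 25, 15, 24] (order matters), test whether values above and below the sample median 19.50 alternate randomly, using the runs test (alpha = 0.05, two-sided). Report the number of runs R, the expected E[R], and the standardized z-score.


Step 1: Compute median = 19.50; label A = above, B = below.
Labels in order: BBBAAABBABAABA  (n_A = 7, n_B = 7)
Step 2: Count runs R = 8.
Step 3: Under H0 (random ordering), E[R] = 2*n_A*n_B/(n_A+n_B) + 1 = 2*7*7/14 + 1 = 8.0000.
        Var[R] = 2*n_A*n_B*(2*n_A*n_B - n_A - n_B) / ((n_A+n_B)^2 * (n_A+n_B-1)) = 8232/2548 = 3.2308.
        SD[R] = 1.7974.
Step 4: R = E[R], so z = 0 with no continuity correction.
Step 5: Two-sided p-value via normal approximation = 2*(1 - Phi(|z|)) = 1.000000.
Step 6: alpha = 0.05. fail to reject H0.

R = 8, z = 0.0000, p = 1.000000, fail to reject H0.


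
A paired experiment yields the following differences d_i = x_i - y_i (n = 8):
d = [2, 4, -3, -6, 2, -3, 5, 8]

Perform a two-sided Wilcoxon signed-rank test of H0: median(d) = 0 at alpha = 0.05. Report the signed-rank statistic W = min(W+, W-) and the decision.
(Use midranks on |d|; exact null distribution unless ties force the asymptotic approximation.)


Step 1: Drop any zero differences (none here) and take |d_i|.
|d| = [2, 4, 3, 6, 2, 3, 5, 8]
Step 2: Midrank |d_i| (ties get averaged ranks).
ranks: |2|->1.5, |4|->5, |3|->3.5, |6|->7, |2|->1.5, |3|->3.5, |5|->6, |8|->8
Step 3: Attach original signs; sum ranks with positive sign and with negative sign.
W+ = 1.5 + 5 + 1.5 + 6 + 8 = 22
W- = 3.5 + 7 + 3.5 = 14
(Check: W+ + W- = 36 should equal n(n+1)/2 = 36.)
Step 4: Test statistic W = min(W+, W-) = 14.
Step 5: Ties in |d|, so use the tie-corrected normal approximation.
        E[W] = n(n+1)/4 = 8*9/4 = 18.
        Tie groups: |d|=2 (t=2), |d|=3 (t=2); sum(t^3 - t) = 12.
        Var[W] = n(n+1)(2n+1)/24 - sum(t^3-t)/48 = 1224/24 - 12/48 = 50.75.
        z = (W - E[W]) / sqrt(Var[W]) = (14 - 18) / 7.1239 = -0.5615.
        Two-sided p = 2*Phi(z) = 0.574464.
Step 6: alpha = 0.05. fail to reject H0.

W+ = 22, W- = 14, W = min = 14, p = 0.574464, fail to reject H0.


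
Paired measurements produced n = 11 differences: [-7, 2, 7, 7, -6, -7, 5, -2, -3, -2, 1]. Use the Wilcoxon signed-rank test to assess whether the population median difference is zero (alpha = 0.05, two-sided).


Step 1: Drop any zero differences (none here) and take |d_i|.
|d| = [7, 2, 7, 7, 6, 7, 5, 2, 3, 2, 1]
Step 2: Midrank |d_i| (ties get averaged ranks).
ranks: |7|->9.5, |2|->3, |7|->9.5, |7|->9.5, |6|->7, |7|->9.5, |5|->6, |2|->3, |3|->5, |2|->3, |1|->1
Step 3: Attach original signs; sum ranks with positive sign and with negative sign.
W+ = 3 + 9.5 + 9.5 + 6 + 1 = 29
W- = 9.5 + 7 + 9.5 + 3 + 5 + 3 = 37
(Check: W+ + W- = 66 should equal n(n+1)/2 = 66.)
Step 4: Test statistic W = min(W+, W-) = 29.
Step 5: Ties in |d|, so use the tie-corrected normal approximation.
        E[W] = n(n+1)/4 = 11*12/4 = 33.
        Tie groups: |d|=2 (t=3), |d|=7 (t=4); sum(t^3 - t) = 84.
        Var[W] = n(n+1)(2n+1)/24 - sum(t^3-t)/48 = 3036/24 - 84/48 = 124.75.
        z = (W - E[W]) / sqrt(Var[W]) = (29 - 33) / 11.1692 = -0.3581.
        Two-sided p = 2*Phi(z) = 0.720247.
Step 6: alpha = 0.05. fail to reject H0.

W+ = 29, W- = 37, W = min = 29, p = 0.720247, fail to reject H0.


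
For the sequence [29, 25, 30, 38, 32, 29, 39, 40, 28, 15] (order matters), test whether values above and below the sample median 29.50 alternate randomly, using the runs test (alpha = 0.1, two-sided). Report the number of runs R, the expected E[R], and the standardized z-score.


Step 1: Compute median = 29.50; label A = above, B = below.
Labels in order: BBAAABAABB  (n_A = 5, n_B = 5)
Step 2: Count runs R = 5.
Step 3: Under H0 (random ordering), E[R] = 2*n_A*n_B/(n_A+n_B) + 1 = 2*5*5/10 + 1 = 6.0000.
        Var[R] = 2*n_A*n_B*(2*n_A*n_B - n_A - n_B) / ((n_A+n_B)^2 * (n_A+n_B-1)) = 2000/900 = 2.2222.
        SD[R] = 1.4907.
Step 4: Continuity-corrected z = (R + 0.5 - E[R]) / SD[R] = (5 + 0.5 - 6.0000) / 1.4907 = -0.3354.
Step 5: Two-sided p-value via normal approximation = 2*(1 - Phi(|z|)) = 0.737316.
Step 6: alpha = 0.1. fail to reject H0.

R = 5, z = -0.3354, p = 0.737316, fail to reject H0.


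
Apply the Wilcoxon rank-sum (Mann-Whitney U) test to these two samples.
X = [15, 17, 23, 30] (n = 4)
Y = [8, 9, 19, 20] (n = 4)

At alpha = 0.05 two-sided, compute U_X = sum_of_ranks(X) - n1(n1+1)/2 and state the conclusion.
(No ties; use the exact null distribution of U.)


Step 1: Combine and sort all 8 observations; assign midranks.
sorted (value, group): (8,Y), (9,Y), (15,X), (17,X), (19,Y), (20,Y), (23,X), (30,X)
ranks: 8->1, 9->2, 15->3, 17->4, 19->5, 20->6, 23->7, 30->8
Step 2: Rank sum for X: R1 = 3 + 4 + 7 + 8 = 22.
Step 3: U_X = R1 - n1(n1+1)/2 = 22 - 4*5/2 = 22 - 10 = 12.
       U_Y = n1*n2 - U_X = 16 - 12 = 4.
Step 4: No ties, so the exact null distribution of U (based on enumerating the C(8,4) = 70 equally likely rank assignments) gives the two-sided p-value.
Step 5: p-value = 0.342857; compare to alpha = 0.05. fail to reject H0.

U_X = 12, p = 0.342857, fail to reject H0 at alpha = 0.05.


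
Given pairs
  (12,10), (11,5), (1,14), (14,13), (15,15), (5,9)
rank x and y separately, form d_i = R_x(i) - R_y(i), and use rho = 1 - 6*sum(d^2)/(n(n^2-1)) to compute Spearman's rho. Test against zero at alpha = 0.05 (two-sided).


Step 1: Rank x and y separately (midranks; no ties here).
rank(x): 12->4, 11->3, 1->1, 14->5, 15->6, 5->2
rank(y): 10->3, 5->1, 14->5, 13->4, 15->6, 9->2
Step 2: d_i = R_x(i) - R_y(i); compute d_i^2.
  (4-3)^2=1, (3-1)^2=4, (1-5)^2=16, (5-4)^2=1, (6-6)^2=0, (2-2)^2=0
sum(d^2) = 22.
Step 3: rho = 1 - 6*22 / (6*(6^2 - 1)) = 1 - 132/210 = 0.371429.
Step 4: Under H0, t = rho * sqrt((n-2)/(1-rho^2)) = 0.8001 ~ t(4).
Step 5: Two-sided p-value from the t-distribution with 4 df = 0.468478.
Step 6: alpha = 0.05. fail to reject H0.

rho = 0.3714, p = 0.468478, fail to reject H0 at alpha = 0.05.


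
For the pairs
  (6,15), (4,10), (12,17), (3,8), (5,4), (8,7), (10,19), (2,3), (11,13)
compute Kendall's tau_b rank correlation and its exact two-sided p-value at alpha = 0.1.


Step 1: Enumerate the 36 unordered pairs (i,j) with i<j and classify each by sign(x_j-x_i) * sign(y_j-y_i).
  (1,2):dx=-2,dy=-5->C; (1,3):dx=+6,dy=+2->C; (1,4):dx=-3,dy=-7->C; (1,5):dx=-1,dy=-11->C
  (1,6):dx=+2,dy=-8->D; (1,7):dx=+4,dy=+4->C; (1,8):dx=-4,dy=-12->C; (1,9):dx=+5,dy=-2->D
  (2,3):dx=+8,dy=+7->C; (2,4):dx=-1,dy=-2->C; (2,5):dx=+1,dy=-6->D; (2,6):dx=+4,dy=-3->D
  (2,7):dx=+6,dy=+9->C; (2,8):dx=-2,dy=-7->C; (2,9):dx=+7,dy=+3->C; (3,4):dx=-9,dy=-9->C
  (3,5):dx=-7,dy=-13->C; (3,6):dx=-4,dy=-10->C; (3,7):dx=-2,dy=+2->D; (3,8):dx=-10,dy=-14->C
  (3,9):dx=-1,dy=-4->C; (4,5):dx=+2,dy=-4->D; (4,6):dx=+5,dy=-1->D; (4,7):dx=+7,dy=+11->C
  (4,8):dx=-1,dy=-5->C; (4,9):dx=+8,dy=+5->C; (5,6):dx=+3,dy=+3->C; (5,7):dx=+5,dy=+15->C
  (5,8):dx=-3,dy=-1->C; (5,9):dx=+6,dy=+9->C; (6,7):dx=+2,dy=+12->C; (6,8):dx=-6,dy=-4->C
  (6,9):dx=+3,dy=+6->C; (7,8):dx=-8,dy=-16->C; (7,9):dx=+1,dy=-6->D; (8,9):dx=+9,dy=+10->C
Step 2: C = 28, D = 8, total pairs = 36.
Step 3: tau = (C - D)/(n(n-1)/2) = (28 - 8)/36 = 0.555556.
Step 4: Exact two-sided p-value (enumerate n! = 362880 permutations of y under H0): p = 0.044615.
Step 5: alpha = 0.1. reject H0.

tau_b = 0.5556 (C=28, D=8), p = 0.044615, reject H0.


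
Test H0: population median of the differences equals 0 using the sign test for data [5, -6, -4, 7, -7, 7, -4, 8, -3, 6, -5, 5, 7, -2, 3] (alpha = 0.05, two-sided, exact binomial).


Step 1: Discard zero differences. Original n = 15; n_eff = number of nonzero differences = 15.
Nonzero differences (with sign): +5, -6, -4, +7, -7, +7, -4, +8, -3, +6, -5, +5, +7, -2, +3
Step 2: Count signs: positive = 8, negative = 7.
Step 3: Under H0: P(positive) = 0.5, so the number of positives S ~ Bin(15, 0.5).
Step 4: Two-sided exact p-value = sum of Bin(15,0.5) probabilities at or below the observed probability = 1.000000.
Step 5: alpha = 0.05. fail to reject H0.

n_eff = 15, pos = 8, neg = 7, p = 1.000000, fail to reject H0.


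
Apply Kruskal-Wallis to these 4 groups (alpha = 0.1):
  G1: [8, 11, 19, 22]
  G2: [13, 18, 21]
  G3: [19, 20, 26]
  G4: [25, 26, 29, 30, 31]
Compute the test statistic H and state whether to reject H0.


Step 1: Combine all N = 15 observations and assign midranks.
sorted (value, group, rank): (8,G1,1), (11,G1,2), (13,G2,3), (18,G2,4), (19,G1,5.5), (19,G3,5.5), (20,G3,7), (21,G2,8), (22,G1,9), (25,G4,10), (26,G3,11.5), (26,G4,11.5), (29,G4,13), (30,G4,14), (31,G4,15)
Step 2: Sum ranks within each group.
R_1 = 17.5 (n_1 = 4)
R_2 = 15 (n_2 = 3)
R_3 = 24 (n_3 = 3)
R_4 = 63.5 (n_4 = 5)
Step 3: H = 12/(N(N+1)) * sum(R_i^2/n_i) - 3(N+1)
     = 12/(15*16) * (17.5^2/4 + 15^2/3 + 24^2/3 + 63.5^2/5) - 3*16
     = 0.050000 * 1150.01 - 48
     = 9.500625.
Step 4: Ties present; correction factor C = 1 - 12/(15^3 - 15) = 0.996429. Corrected H = 9.500625 / 0.996429 = 9.534677.
Step 5: Under H0, H ~ chi^2(3); p-value = 0.022965.
Step 6: alpha = 0.1. reject H0.

H = 9.5347, df = 3, p = 0.022965, reject H0.


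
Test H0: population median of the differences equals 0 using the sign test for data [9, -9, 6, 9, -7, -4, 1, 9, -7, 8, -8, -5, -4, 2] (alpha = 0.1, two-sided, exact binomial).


Step 1: Discard zero differences. Original n = 14; n_eff = number of nonzero differences = 14.
Nonzero differences (with sign): +9, -9, +6, +9, -7, -4, +1, +9, -7, +8, -8, -5, -4, +2
Step 2: Count signs: positive = 7, negative = 7.
Step 3: Under H0: P(positive) = 0.5, so the number of positives S ~ Bin(14, 0.5).
Step 4: Two-sided exact p-value = sum of Bin(14,0.5) probabilities at or below the observed probability = 1.000000.
Step 5: alpha = 0.1. fail to reject H0.

n_eff = 14, pos = 7, neg = 7, p = 1.000000, fail to reject H0.


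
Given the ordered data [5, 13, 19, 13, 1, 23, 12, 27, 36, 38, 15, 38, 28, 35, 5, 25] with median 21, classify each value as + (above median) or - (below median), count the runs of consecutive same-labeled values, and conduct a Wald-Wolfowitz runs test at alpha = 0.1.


Step 1: Compute median = 21; label A = above, B = below.
Labels in order: BBBBBABAAABAAABA  (n_A = 8, n_B = 8)
Step 2: Count runs R = 8.
Step 3: Under H0 (random ordering), E[R] = 2*n_A*n_B/(n_A+n_B) + 1 = 2*8*8/16 + 1 = 9.0000.
        Var[R] = 2*n_A*n_B*(2*n_A*n_B - n_A - n_B) / ((n_A+n_B)^2 * (n_A+n_B-1)) = 14336/3840 = 3.7333.
        SD[R] = 1.9322.
Step 4: Continuity-corrected z = (R + 0.5 - E[R]) / SD[R] = (8 + 0.5 - 9.0000) / 1.9322 = -0.2588.
Step 5: Two-sided p-value via normal approximation = 2*(1 - Phi(|z|)) = 0.795809.
Step 6: alpha = 0.1. fail to reject H0.

R = 8, z = -0.2588, p = 0.795809, fail to reject H0.


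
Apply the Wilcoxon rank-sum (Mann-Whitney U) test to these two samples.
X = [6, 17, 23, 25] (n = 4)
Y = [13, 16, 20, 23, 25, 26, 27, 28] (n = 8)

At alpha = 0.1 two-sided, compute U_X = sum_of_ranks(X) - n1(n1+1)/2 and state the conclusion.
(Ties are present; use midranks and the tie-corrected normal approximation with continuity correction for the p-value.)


Step 1: Combine and sort all 12 observations; assign midranks.
sorted (value, group): (6,X), (13,Y), (16,Y), (17,X), (20,Y), (23,X), (23,Y), (25,X), (25,Y), (26,Y), (27,Y), (28,Y)
ranks: 6->1, 13->2, 16->3, 17->4, 20->5, 23->6.5, 23->6.5, 25->8.5, 25->8.5, 26->10, 27->11, 28->12
Step 2: Rank sum for X: R1 = 1 + 4 + 6.5 + 8.5 = 20.
Step 3: U_X = R1 - n1(n1+1)/2 = 20 - 4*5/2 = 20 - 10 = 10.
       U_Y = n1*n2 - U_X = 32 - 10 = 22.
Step 4: Ties are present, so use the tie-corrected normal approximation (with continuity correction) for the p-value.
Step 5: p-value = 0.348547; compare to alpha = 0.1. fail to reject H0.

U_X = 10, p = 0.348547, fail to reject H0 at alpha = 0.1.


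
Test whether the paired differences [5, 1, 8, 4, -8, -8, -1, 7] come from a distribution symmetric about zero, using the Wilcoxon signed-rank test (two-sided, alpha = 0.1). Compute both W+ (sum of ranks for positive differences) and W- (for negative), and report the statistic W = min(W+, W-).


Step 1: Drop any zero differences (none here) and take |d_i|.
|d| = [5, 1, 8, 4, 8, 8, 1, 7]
Step 2: Midrank |d_i| (ties get averaged ranks).
ranks: |5|->4, |1|->1.5, |8|->7, |4|->3, |8|->7, |8|->7, |1|->1.5, |7|->5
Step 3: Attach original signs; sum ranks with positive sign and with negative sign.
W+ = 4 + 1.5 + 7 + 3 + 5 = 20.5
W- = 7 + 7 + 1.5 = 15.5
(Check: W+ + W- = 36 should equal n(n+1)/2 = 36.)
Step 4: Test statistic W = min(W+, W-) = 15.5.
Step 5: Ties in |d|, so use the tie-corrected normal approximation.
        E[W] = n(n+1)/4 = 8*9/4 = 18.
        Tie groups: |d|=1 (t=2), |d|=8 (t=3); sum(t^3 - t) = 30.
        Var[W] = n(n+1)(2n+1)/24 - sum(t^3-t)/48 = 1224/24 - 30/48 = 50.375.
        z = (W - E[W]) / sqrt(Var[W]) = (15.5 - 18) / 7.0975 = -0.3522.
        Two-sided p = 2*Phi(z) = 0.724662.
Step 6: alpha = 0.1. fail to reject H0.

W+ = 20.5, W- = 15.5, W = min = 15.5, p = 0.724662, fail to reject H0.


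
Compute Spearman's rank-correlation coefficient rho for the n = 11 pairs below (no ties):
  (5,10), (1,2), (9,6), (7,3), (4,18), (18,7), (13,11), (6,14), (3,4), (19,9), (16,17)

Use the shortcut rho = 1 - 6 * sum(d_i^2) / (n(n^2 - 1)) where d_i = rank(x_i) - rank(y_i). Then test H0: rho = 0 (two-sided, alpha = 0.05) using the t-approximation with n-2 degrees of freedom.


Step 1: Rank x and y separately (midranks; no ties here).
rank(x): 5->4, 1->1, 9->7, 7->6, 4->3, 18->10, 13->8, 6->5, 3->2, 19->11, 16->9
rank(y): 10->7, 2->1, 6->4, 3->2, 18->11, 7->5, 11->8, 14->9, 4->3, 9->6, 17->10
Step 2: d_i = R_x(i) - R_y(i); compute d_i^2.
  (4-7)^2=9, (1-1)^2=0, (7-4)^2=9, (6-2)^2=16, (3-11)^2=64, (10-5)^2=25, (8-8)^2=0, (5-9)^2=16, (2-3)^2=1, (11-6)^2=25, (9-10)^2=1
sum(d^2) = 166.
Step 3: rho = 1 - 6*166 / (11*(11^2 - 1)) = 1 - 996/1320 = 0.245455.
Step 4: Under H0, t = rho * sqrt((n-2)/(1-rho^2)) = 0.7596 ~ t(9).
Step 5: Two-sided p-value from the t-distribution with 9 df = 0.466922.
Step 6: alpha = 0.05. fail to reject H0.

rho = 0.2455, p = 0.466922, fail to reject H0 at alpha = 0.05.


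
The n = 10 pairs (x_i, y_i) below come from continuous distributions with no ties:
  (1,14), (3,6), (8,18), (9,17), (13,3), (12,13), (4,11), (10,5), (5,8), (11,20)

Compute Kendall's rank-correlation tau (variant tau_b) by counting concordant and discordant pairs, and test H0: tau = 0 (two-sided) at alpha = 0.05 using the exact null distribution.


Step 1: Enumerate the 45 unordered pairs (i,j) with i<j and classify each by sign(x_j-x_i) * sign(y_j-y_i).
  (1,2):dx=+2,dy=-8->D; (1,3):dx=+7,dy=+4->C; (1,4):dx=+8,dy=+3->C; (1,5):dx=+12,dy=-11->D
  (1,6):dx=+11,dy=-1->D; (1,7):dx=+3,dy=-3->D; (1,8):dx=+9,dy=-9->D; (1,9):dx=+4,dy=-6->D
  (1,10):dx=+10,dy=+6->C; (2,3):dx=+5,dy=+12->C; (2,4):dx=+6,dy=+11->C; (2,5):dx=+10,dy=-3->D
  (2,6):dx=+9,dy=+7->C; (2,7):dx=+1,dy=+5->C; (2,8):dx=+7,dy=-1->D; (2,9):dx=+2,dy=+2->C
  (2,10):dx=+8,dy=+14->C; (3,4):dx=+1,dy=-1->D; (3,5):dx=+5,dy=-15->D; (3,6):dx=+4,dy=-5->D
  (3,7):dx=-4,dy=-7->C; (3,8):dx=+2,dy=-13->D; (3,9):dx=-3,dy=-10->C; (3,10):dx=+3,dy=+2->C
  (4,5):dx=+4,dy=-14->D; (4,6):dx=+3,dy=-4->D; (4,7):dx=-5,dy=-6->C; (4,8):dx=+1,dy=-12->D
  (4,9):dx=-4,dy=-9->C; (4,10):dx=+2,dy=+3->C; (5,6):dx=-1,dy=+10->D; (5,7):dx=-9,dy=+8->D
  (5,8):dx=-3,dy=+2->D; (5,9):dx=-8,dy=+5->D; (5,10):dx=-2,dy=+17->D; (6,7):dx=-8,dy=-2->C
  (6,8):dx=-2,dy=-8->C; (6,9):dx=-7,dy=-5->C; (6,10):dx=-1,dy=+7->D; (7,8):dx=+6,dy=-6->D
  (7,9):dx=+1,dy=-3->D; (7,10):dx=+7,dy=+9->C; (8,9):dx=-5,dy=+3->D; (8,10):dx=+1,dy=+15->C
  (9,10):dx=+6,dy=+12->C
Step 2: C = 21, D = 24, total pairs = 45.
Step 3: tau = (C - D)/(n(n-1)/2) = (21 - 24)/45 = -0.066667.
Step 4: Exact two-sided p-value (enumerate n! = 3628800 permutations of y under H0): p = 0.861801.
Step 5: alpha = 0.05. fail to reject H0.

tau_b = -0.0667 (C=21, D=24), p = 0.861801, fail to reject H0.
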